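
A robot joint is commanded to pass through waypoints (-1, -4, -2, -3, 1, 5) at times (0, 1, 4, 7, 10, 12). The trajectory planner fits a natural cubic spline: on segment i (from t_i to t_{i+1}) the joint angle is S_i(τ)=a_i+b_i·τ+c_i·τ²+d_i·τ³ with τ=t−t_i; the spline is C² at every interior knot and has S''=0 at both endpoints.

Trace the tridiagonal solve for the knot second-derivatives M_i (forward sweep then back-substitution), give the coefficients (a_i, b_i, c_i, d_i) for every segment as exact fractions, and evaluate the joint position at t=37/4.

  seg 0: a=-1 b=-10610/2979 c=0 d=1673/2979
  seg 1: a=-4 b=-5591/2979 c=1673/993 d=-7480/26811
  seg 2: a=-2 b=2083/2979 c=-2461/2979 d=4307/26811
  seg 3: a=-3 b=238/2979 c=1846/2979 d=-1804/26811
  seg 4: a=1 b=5902/2979 c=14/993 d=-7/2979
S(37/4) = -2381/5296

Δ: Δ0=-3, Δ1=2/3, Δ2=-1/3, Δ3=4/3, Δ4=2
row 1: diag=8, rhs=22; c'=3/8, d'=11/4
row 2: denom=12−3·3/8=87/8; d'=(-6−3·11/4)/(87/8)=-38/29
row 3: denom=12−3·8/29=324/29; d'=(10−3·-38/29)/(324/29)=101/81
row 4: denom=10−3·29/108=331/36; d'=(4−3·101/81)/(331/36)=28/993
back: M4=28/993
back: M3=101/81−29/108·28/993=3692/2979
back: M2=-38/29−8/29·3692/2979=-4922/2979
back: M1=11/4−3/8·-4922/2979=3346/993
M: M0=0, M1=3346/993, M2=-4922/2979, M3=3692/2979, M4=28/993, M5=0
seg 0: a=-1, c=M0/2=0, d=(M1−M0)/(6·1)=1673/2979, b=Δ0−h0·(2M0+M1)/6=-10610/2979
seg 1: a=-4, c=M1/2=1673/993, d=(M2−M1)/(6·3)=-7480/26811, b=Δ1−h1·(2M1+M2)/6=-5591/2979
seg 2: a=-2, c=M2/2=-2461/2979, d=(M3−M2)/(6·3)=4307/26811, b=Δ2−h2·(2M2+M3)/6=2083/2979
seg 3: a=-3, c=M3/2=1846/2979, d=(M4−M3)/(6·3)=-1804/26811, b=Δ3−h3·(2M3+M4)/6=238/2979
seg 4: a=1, c=M4/2=14/993, d=(M5−M4)/(6·2)=-7/2979, b=Δ4−h4·(2M4+M5)/6=5902/2979
t_q=37/4 → seg 3, τ=9/4; S=-3+238/2979·τ+1846/2979·τ²+-1804/26811·τ³=-2381/5296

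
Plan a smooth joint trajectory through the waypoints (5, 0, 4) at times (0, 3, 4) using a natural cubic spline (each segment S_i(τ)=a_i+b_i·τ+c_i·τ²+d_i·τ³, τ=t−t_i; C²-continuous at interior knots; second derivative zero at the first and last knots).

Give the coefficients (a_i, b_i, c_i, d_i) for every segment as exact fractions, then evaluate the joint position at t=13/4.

  seg 0: a=5 b=-91/24 c=0 d=17/72
  seg 1: a=0 b=31/12 c=17/8 d=-17/24
S(13/4) = 393/512

Δ: Δ0=-5/3, Δ1=4
row 1: diag=8, rhs=34; c'=1/8, d'=17/4
back: M1=17/4
M: M0=0, M1=17/4, M2=0
seg 0: a=5, c=M0/2=0, d=(M1−M0)/(6·3)=17/72, b=Δ0−h0·(2M0+M1)/6=-91/24
seg 1: a=0, c=M1/2=17/8, d=(M2−M1)/(6·1)=-17/24, b=Δ1−h1·(2M1+M2)/6=31/12
t_q=13/4 → seg 1, τ=1/4; S=0+31/12·τ+17/8·τ²+-17/24·τ³=393/512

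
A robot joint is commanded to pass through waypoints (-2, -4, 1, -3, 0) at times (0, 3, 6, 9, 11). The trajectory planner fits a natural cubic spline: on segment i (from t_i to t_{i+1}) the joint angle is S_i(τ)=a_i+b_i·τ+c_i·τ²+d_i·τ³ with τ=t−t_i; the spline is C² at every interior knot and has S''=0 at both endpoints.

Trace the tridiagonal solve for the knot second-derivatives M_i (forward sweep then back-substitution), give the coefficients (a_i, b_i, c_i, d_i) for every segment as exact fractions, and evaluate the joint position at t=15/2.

  seg 0: a=-2 b=-1301/828 c=0 d=749/7452
  seg 1: a=-4 b=473/414 c=749/828 d=-1813/7452
  seg 2: a=1 b=1/828 c=-266/207 d=2087/7452
  seg 3: a=-3 b=-61/414 c=341/276 d=-341/1656
S(15/2) = -695/736

Δ: Δ0=-2/3, Δ1=5/3, Δ2=-4/3, Δ3=3/2
row 1: diag=12, rhs=14; c'=1/4, d'=7/6
row 2: denom=12−3·1/4=45/4; d'=(-18−3·7/6)/(45/4)=-86/45
row 3: denom=10−3·4/15=46/5; d'=(17−3·-86/45)/(46/5)=341/138
back: M3=341/138
back: M2=-86/45−4/15·341/138=-532/207
back: M1=7/6−1/4·-532/207=749/414
M: M0=0, M1=749/414, M2=-532/207, M3=341/138, M4=0
seg 0: a=-2, c=M0/2=0, d=(M1−M0)/(6·3)=749/7452, b=Δ0−h0·(2M0+M1)/6=-1301/828
seg 1: a=-4, c=M1/2=749/828, d=(M2−M1)/(6·3)=-1813/7452, b=Δ1−h1·(2M1+M2)/6=473/414
seg 2: a=1, c=M2/2=-266/207, d=(M3−M2)/(6·3)=2087/7452, b=Δ2−h2·(2M2+M3)/6=1/828
seg 3: a=-3, c=M3/2=341/276, d=(M4−M3)/(6·2)=-341/1656, b=Δ3−h3·(2M3+M4)/6=-61/414
t_q=15/2 → seg 2, τ=3/2; S=1+1/828·τ+-266/207·τ²+2087/7452·τ³=-695/736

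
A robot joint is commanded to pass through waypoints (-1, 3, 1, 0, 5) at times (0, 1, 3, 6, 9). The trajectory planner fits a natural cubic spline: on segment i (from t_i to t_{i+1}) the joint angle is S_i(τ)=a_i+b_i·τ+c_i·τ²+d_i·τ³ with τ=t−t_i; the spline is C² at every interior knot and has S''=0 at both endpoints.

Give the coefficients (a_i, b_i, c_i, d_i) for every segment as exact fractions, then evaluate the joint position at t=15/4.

  seg 0: a=-1 b=3031/618 c=0 d=-559/618
  seg 1: a=3 b=677/309 c=-559/206 d=691/1236
  seg 2: a=1 b=-604/309 c=66/103 d=-31/927
  seg 3: a=0 b=305/309 c=35/103 d=-35/927
S(15/4) = -789/6592

Δ: Δ0=4, Δ1=-1, Δ2=-1/3, Δ3=5/3
row 1: diag=6, rhs=-30; c'=1/3, d'=-5
row 2: denom=10−2·1/3=28/3; d'=(4−2·-5)/(28/3)=3/2
row 3: denom=12−3·9/28=309/28; d'=(12−3·3/2)/(309/28)=70/103
back: M3=70/103
back: M2=3/2−9/28·70/103=132/103
back: M1=-5−1/3·132/103=-559/103
M: M0=0, M1=-559/103, M2=132/103, M3=70/103, M4=0
seg 0: a=-1, c=M0/2=0, d=(M1−M0)/(6·1)=-559/618, b=Δ0−h0·(2M0+M1)/6=3031/618
seg 1: a=3, c=M1/2=-559/206, d=(M2−M1)/(6·2)=691/1236, b=Δ1−h1·(2M1+M2)/6=677/309
seg 2: a=1, c=M2/2=66/103, d=(M3−M2)/(6·3)=-31/927, b=Δ2−h2·(2M2+M3)/6=-604/309
seg 3: a=0, c=M3/2=35/103, d=(M4−M3)/(6·3)=-35/927, b=Δ3−h3·(2M3+M4)/6=305/309
t_q=15/4 → seg 2, τ=3/4; S=1+-604/309·τ+66/103·τ²+-31/927·τ³=-789/6592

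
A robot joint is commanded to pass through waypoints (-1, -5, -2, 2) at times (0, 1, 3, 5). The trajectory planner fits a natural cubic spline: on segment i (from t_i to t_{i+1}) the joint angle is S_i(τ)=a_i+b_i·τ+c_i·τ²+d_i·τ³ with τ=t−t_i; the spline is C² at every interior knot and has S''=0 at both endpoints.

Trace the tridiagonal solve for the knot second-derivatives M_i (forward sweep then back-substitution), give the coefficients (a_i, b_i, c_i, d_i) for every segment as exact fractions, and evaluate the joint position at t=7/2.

Δ: Δ0=-4, Δ1=3/2, Δ2=2
row 1: diag=6, rhs=33; c'=1/3, d'=11/2
row 2: denom=8−2·1/3=22/3; d'=(3−2·11/2)/(22/3)=-12/11
back: M2=-12/11
back: M1=11/2−1/3·-12/11=129/22
M: M0=0, M1=129/22, M2=-12/11, M3=0
seg 0: a=-1, c=M0/2=0, d=(M1−M0)/(6·1)=43/44, b=Δ0−h0·(2M0+M1)/6=-219/44
seg 1: a=-5, c=M1/2=129/44, d=(M2−M1)/(6·2)=-51/88, b=Δ1−h1·(2M1+M2)/6=-45/22
seg 2: a=-2, c=M2/2=-6/11, d=(M3−M2)/(6·2)=1/11, b=Δ2−h2·(2M2+M3)/6=30/11
t_q=7/2 → seg 2, τ=1/2; S=-2+30/11·τ+-6/11·τ²+1/11·τ³=-67/88

  seg 0: a=-1 b=-219/44 c=0 d=43/44
  seg 1: a=-5 b=-45/22 c=129/44 d=-51/88
  seg 2: a=-2 b=30/11 c=-6/11 d=1/11
S(7/2) = -67/88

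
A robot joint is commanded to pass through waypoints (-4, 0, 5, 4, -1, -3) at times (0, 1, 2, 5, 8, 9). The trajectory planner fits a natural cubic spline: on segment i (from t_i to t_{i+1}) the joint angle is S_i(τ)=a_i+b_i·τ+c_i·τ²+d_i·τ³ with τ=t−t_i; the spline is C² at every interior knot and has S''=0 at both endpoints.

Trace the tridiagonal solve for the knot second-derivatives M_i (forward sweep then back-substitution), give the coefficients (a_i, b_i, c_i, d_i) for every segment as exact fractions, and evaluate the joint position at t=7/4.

  seg 0: a=-4 b=2859/803 c=0 d=353/803
  seg 1: a=0 b=3918/803 c=1059/803 d=-962/803
  seg 2: a=5 b=3150/803 c=-1827/803 d=6190/21681
  seg 3: a=4 b=-1622/803 c=709/2409 d=-116/1971
  seg 4: a=-1 b=-1480/803 c=-189/803 d=63/803
S(7/4) = 100107/25696

Δ: Δ0=4, Δ1=5, Δ2=-1/3, Δ3=-5/3, Δ4=-2
row 1: diag=4, rhs=6; c'=1/4, d'=3/2
row 2: denom=8−1·1/4=31/4; d'=(-32−1·3/2)/(31/4)=-134/31
row 3: denom=12−3·12/31=336/31; d'=(-8−3·-134/31)/(336/31)=11/24
row 4: denom=8−3·31/112=803/112; d'=(-2−3·11/24)/(803/112)=-378/803
back: M4=-378/803
back: M3=11/24−31/112·-378/803=1418/2409
back: M2=-134/31−12/31·1418/2409=-3654/803
back: M1=3/2−1/4·-3654/803=2118/803
M: M0=0, M1=2118/803, M2=-3654/803, M3=1418/2409, M4=-378/803, M5=0
seg 0: a=-4, c=M0/2=0, d=(M1−M0)/(6·1)=353/803, b=Δ0−h0·(2M0+M1)/6=2859/803
seg 1: a=0, c=M1/2=1059/803, d=(M2−M1)/(6·1)=-962/803, b=Δ1−h1·(2M1+M2)/6=3918/803
seg 2: a=5, c=M2/2=-1827/803, d=(M3−M2)/(6·3)=6190/21681, b=Δ2−h2·(2M2+M3)/6=3150/803
seg 3: a=4, c=M3/2=709/2409, d=(M4−M3)/(6·3)=-116/1971, b=Δ3−h3·(2M3+M4)/6=-1622/803
seg 4: a=-1, c=M4/2=-189/803, d=(M5−M4)/(6·1)=63/803, b=Δ4−h4·(2M4+M5)/6=-1480/803
t_q=7/4 → seg 1, τ=3/4; S=0+3918/803·τ+1059/803·τ²+-962/803·τ³=100107/25696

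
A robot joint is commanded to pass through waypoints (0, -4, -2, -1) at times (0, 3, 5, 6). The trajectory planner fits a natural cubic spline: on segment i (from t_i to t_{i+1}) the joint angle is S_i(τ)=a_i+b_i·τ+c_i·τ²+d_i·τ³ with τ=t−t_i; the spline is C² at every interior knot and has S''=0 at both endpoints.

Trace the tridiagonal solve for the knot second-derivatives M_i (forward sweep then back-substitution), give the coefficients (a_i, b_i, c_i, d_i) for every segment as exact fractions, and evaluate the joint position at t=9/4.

  seg 0: a=0 b=-25/12 c=0 d=1/12
  seg 1: a=-4 b=1/6 c=3/4 d=-1/6
  seg 2: a=-2 b=7/6 c=-1/4 d=1/12
S(9/4) = -957/256

Δ: Δ0=-4/3, Δ1=1, Δ2=1
row 1: diag=10, rhs=14; c'=1/5, d'=7/5
row 2: denom=6−2·1/5=28/5; d'=(0−2·7/5)/(28/5)=-1/2
back: M2=-1/2
back: M1=7/5−1/5·-1/2=3/2
M: M0=0, M1=3/2, M2=-1/2, M3=0
seg 0: a=0, c=M0/2=0, d=(M1−M0)/(6·3)=1/12, b=Δ0−h0·(2M0+M1)/6=-25/12
seg 1: a=-4, c=M1/2=3/4, d=(M2−M1)/(6·2)=-1/6, b=Δ1−h1·(2M1+M2)/6=1/6
seg 2: a=-2, c=M2/2=-1/4, d=(M3−M2)/(6·1)=1/12, b=Δ2−h2·(2M2+M3)/6=7/6
t_q=9/4 → seg 0, τ=9/4; S=0+-25/12·τ+0·τ²+1/12·τ³=-957/256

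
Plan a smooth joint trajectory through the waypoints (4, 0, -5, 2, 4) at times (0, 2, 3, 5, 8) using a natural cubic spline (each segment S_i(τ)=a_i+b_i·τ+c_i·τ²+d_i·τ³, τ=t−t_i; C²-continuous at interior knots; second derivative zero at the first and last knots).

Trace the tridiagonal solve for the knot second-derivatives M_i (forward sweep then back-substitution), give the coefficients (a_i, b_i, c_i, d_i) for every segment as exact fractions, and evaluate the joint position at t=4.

  seg 0: a=4 b=-202/489 c=0 d=-194/489
  seg 1: a=0 b=-2530/489 c=-388/163 d=1249/489
  seg 2: a=-5 b=-1111/489 c=861/163 d=-4687/3912
  seg 3: a=2 b=4381/978 c=-1243/652 d=1243/5868
S(4) = -4157/1304

Δ: Δ0=-2, Δ1=-5, Δ2=7/2, Δ3=2/3
row 1: diag=6, rhs=-18; c'=1/6, d'=-3
row 2: denom=6−1·1/6=35/6; d'=(51−1·-3)/(35/6)=324/35
row 3: denom=10−2·12/35=326/35; d'=(-17−2·324/35)/(326/35)=-1243/326
back: M3=-1243/326
back: M2=324/35−12/35·-1243/326=1722/163
back: M1=-3−1/6·1722/163=-776/163
M: M0=0, M1=-776/163, M2=1722/163, M3=-1243/326, M4=0
seg 0: a=4, c=M0/2=0, d=(M1−M0)/(6·2)=-194/489, b=Δ0−h0·(2M0+M1)/6=-202/489
seg 1: a=0, c=M1/2=-388/163, d=(M2−M1)/(6·1)=1249/489, b=Δ1−h1·(2M1+M2)/6=-2530/489
seg 2: a=-5, c=M2/2=861/163, d=(M3−M2)/(6·2)=-4687/3912, b=Δ2−h2·(2M2+M3)/6=-1111/489
seg 3: a=2, c=M3/2=-1243/652, d=(M4−M3)/(6·3)=1243/5868, b=Δ3−h3·(2M3+M4)/6=4381/978
t_q=4 → seg 2, τ=1; S=-5+-1111/489·τ+861/163·τ²+-4687/3912·τ³=-4157/1304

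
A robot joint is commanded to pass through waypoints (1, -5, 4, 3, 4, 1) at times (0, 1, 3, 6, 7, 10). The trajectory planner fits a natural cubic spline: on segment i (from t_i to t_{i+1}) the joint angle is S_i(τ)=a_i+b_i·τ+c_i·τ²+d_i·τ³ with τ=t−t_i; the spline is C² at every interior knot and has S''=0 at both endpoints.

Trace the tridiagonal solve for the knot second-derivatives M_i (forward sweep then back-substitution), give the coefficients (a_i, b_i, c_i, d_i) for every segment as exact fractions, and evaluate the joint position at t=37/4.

Δ: Δ0=-6, Δ1=9/2, Δ2=-1/3, Δ3=1, Δ4=-1
row 1: diag=6, rhs=63; c'=1/3, d'=21/2
row 2: denom=10−2·1/3=28/3; d'=(-29−2·21/2)/(28/3)=-75/14
row 3: denom=8−3·9/28=197/28; d'=(8−3·-75/14)/(197/28)=674/197
row 4: denom=8−1·28/197=1548/197; d'=(-12−1·674/197)/(1548/197)=-1519/774
back: M4=-1519/774
back: M3=674/197−28/197·-1519/774=1432/387
back: M2=-75/14−9/28·1432/387=-563/86
back: M1=21/2−1/3·-563/86=1636/129
M: M0=0, M1=1636/129, M2=-563/86, M3=1432/387, M4=-1519/774, M5=0
seg 0: a=1, c=M0/2=0, d=(M1−M0)/(6·1)=818/387, b=Δ0−h0·(2M0+M1)/6=-3140/387
seg 1: a=-5, c=M1/2=818/129, d=(M2−M1)/(6·2)=-4961/3096, b=Δ1−h1·(2M1+M2)/6=-686/387
seg 2: a=4, c=M2/2=-563/172, d=(M3−M2)/(6·3)=7931/13932, b=Δ2−h2·(2M2+M3)/6=3377/774
seg 3: a=3, c=M3/2=716/387, d=(M4−M3)/(6·1)=-487/516, b=Δ3−h3·(2M3+M4)/6=145/1548
seg 4: a=4, c=M4/2=-1519/1548, d=(M5−M4)/(6·3)=1519/13932, b=Δ4−h4·(2M4+M5)/6=745/774
t_q=37/4 → seg 4, τ=9/4; S=4+745/774·τ+-1519/1548·τ²+1519/13932·τ³=26859/11008

  seg 0: a=1 b=-3140/387 c=0 d=818/387
  seg 1: a=-5 b=-686/387 c=818/129 d=-4961/3096
  seg 2: a=4 b=3377/774 c=-563/172 d=7931/13932
  seg 3: a=3 b=145/1548 c=716/387 d=-487/516
  seg 4: a=4 b=745/774 c=-1519/1548 d=1519/13932
S(37/4) = 26859/11008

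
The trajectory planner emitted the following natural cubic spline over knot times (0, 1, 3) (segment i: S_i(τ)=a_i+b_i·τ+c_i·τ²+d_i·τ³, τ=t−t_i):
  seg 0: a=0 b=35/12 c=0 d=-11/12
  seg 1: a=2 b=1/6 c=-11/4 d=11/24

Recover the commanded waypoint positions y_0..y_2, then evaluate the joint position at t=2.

y_0 = S_0(0) = a_0 = 0
y_1 = S_1(0) = a_1 = 2
y_2 = S_1(2) = -5
t_q=2 is in segment 1 (τ=1); S_1(τ)=-1/8

y_0=0 y_1=2 y_2=-5
S(2) = -1/8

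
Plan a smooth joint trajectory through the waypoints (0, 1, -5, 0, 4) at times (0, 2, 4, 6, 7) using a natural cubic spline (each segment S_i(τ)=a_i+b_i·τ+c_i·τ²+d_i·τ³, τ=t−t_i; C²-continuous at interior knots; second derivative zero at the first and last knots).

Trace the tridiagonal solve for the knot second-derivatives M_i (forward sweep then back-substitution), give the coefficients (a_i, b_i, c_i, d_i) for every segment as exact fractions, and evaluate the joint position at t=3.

  seg 0: a=0 b=74/41 c=0 d=-107/328
  seg 1: a=1 b=-173/82 c=-321/164 d=31/41
  seg 2: a=-5 b=-71/82 c=423/164 d=-147/328
  seg 3: a=0 b=167/41 c=-9/82 d=3/82
S(3) = -379/164

Δ: Δ0=1/2, Δ1=-3, Δ2=5/2, Δ3=4
row 1: diag=8, rhs=-21; c'=1/4, d'=-21/8
row 2: denom=8−2·1/4=15/2; d'=(33−2·-21/8)/(15/2)=51/10
row 3: denom=6−2·4/15=82/15; d'=(9−2·51/10)/(82/15)=-9/41
back: M3=-9/41
back: M2=51/10−4/15·-9/41=423/82
back: M1=-21/8−1/4·423/82=-321/82
M: M0=0, M1=-321/82, M2=423/82, M3=-9/41, M4=0
seg 0: a=0, c=M0/2=0, d=(M1−M0)/(6·2)=-107/328, b=Δ0−h0·(2M0+M1)/6=74/41
seg 1: a=1, c=M1/2=-321/164, d=(M2−M1)/(6·2)=31/41, b=Δ1−h1·(2M1+M2)/6=-173/82
seg 2: a=-5, c=M2/2=423/164, d=(M3−M2)/(6·2)=-147/328, b=Δ2−h2·(2M2+M3)/6=-71/82
seg 3: a=0, c=M3/2=-9/82, d=(M4−M3)/(6·1)=3/82, b=Δ3−h3·(2M3+M4)/6=167/41
t_q=3 → seg 1, τ=1; S=1+-173/82·τ+-321/164·τ²+31/41·τ³=-379/164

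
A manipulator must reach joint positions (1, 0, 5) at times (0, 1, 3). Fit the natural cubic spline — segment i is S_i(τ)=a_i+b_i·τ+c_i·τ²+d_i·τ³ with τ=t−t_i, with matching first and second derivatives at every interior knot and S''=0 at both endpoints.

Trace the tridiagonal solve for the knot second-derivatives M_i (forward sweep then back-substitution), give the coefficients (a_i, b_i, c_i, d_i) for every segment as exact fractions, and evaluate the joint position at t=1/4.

Δ: Δ0=-1, Δ1=5/2
row 1: diag=6, rhs=21; c'=1/3, d'=7/2
back: M1=7/2
M: M0=0, M1=7/2, M2=0
seg 0: a=1, c=M0/2=0, d=(M1−M0)/(6·1)=7/12, b=Δ0−h0·(2M0+M1)/6=-19/12
seg 1: a=0, c=M1/2=7/4, d=(M2−M1)/(6·2)=-7/24, b=Δ1−h1·(2M1+M2)/6=1/6
t_q=1/4 → seg 0, τ=1/4; S=1+-19/12·τ+0·τ²+7/12·τ³=157/256

  seg 0: a=1 b=-19/12 c=0 d=7/12
  seg 1: a=0 b=1/6 c=7/4 d=-7/24
S(1/4) = 157/256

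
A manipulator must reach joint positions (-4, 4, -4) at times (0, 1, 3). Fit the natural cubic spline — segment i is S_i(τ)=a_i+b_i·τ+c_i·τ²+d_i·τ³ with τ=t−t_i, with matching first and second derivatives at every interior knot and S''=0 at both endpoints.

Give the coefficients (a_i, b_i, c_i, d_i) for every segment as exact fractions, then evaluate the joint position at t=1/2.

Δ: Δ0=8, Δ1=-4
row 1: diag=6, rhs=-72; c'=1/3, d'=-12
back: M1=-12
M: M0=0, M1=-12, M2=0
seg 0: a=-4, c=M0/2=0, d=(M1−M0)/(6·1)=-2, b=Δ0−h0·(2M0+M1)/6=10
seg 1: a=4, c=M1/2=-6, d=(M2−M1)/(6·2)=1, b=Δ1−h1·(2M1+M2)/6=4
t_q=1/2 → seg 0, τ=1/2; S=-4+10·τ+0·τ²+-2·τ³=3/4

  seg 0: a=-4 b=10 c=0 d=-2
  seg 1: a=4 b=4 c=-6 d=1
S(1/2) = 3/4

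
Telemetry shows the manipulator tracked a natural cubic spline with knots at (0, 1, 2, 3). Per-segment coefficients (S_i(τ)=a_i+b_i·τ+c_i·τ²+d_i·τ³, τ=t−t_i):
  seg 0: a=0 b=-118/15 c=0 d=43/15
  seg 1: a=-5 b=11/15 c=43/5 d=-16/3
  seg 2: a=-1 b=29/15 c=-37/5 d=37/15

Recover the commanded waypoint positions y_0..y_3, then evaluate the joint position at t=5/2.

y_0=0 y_1=-5 y_2=-1 y_3=-4
S(5/2) = -63/40

y_0 = S_0(0) = a_0 = 0
y_1 = S_1(0) = a_1 = -5
y_2 = S_2(0) = a_2 = -1
y_3 = S_2(1) = -4
t_q=5/2 is in segment 2 (τ=1/2); S_2(τ)=-63/40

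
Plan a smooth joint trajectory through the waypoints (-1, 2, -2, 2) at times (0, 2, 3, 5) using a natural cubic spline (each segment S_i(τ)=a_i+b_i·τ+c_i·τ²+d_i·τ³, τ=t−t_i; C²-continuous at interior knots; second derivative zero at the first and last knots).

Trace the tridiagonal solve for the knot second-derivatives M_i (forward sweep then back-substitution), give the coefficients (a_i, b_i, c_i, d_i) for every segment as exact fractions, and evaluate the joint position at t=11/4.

Δ: Δ0=3/2, Δ1=-4, Δ2=2
row 1: diag=6, rhs=-33; c'=1/6, d'=-11/2
row 2: denom=6−1·1/6=35/6; d'=(36−1·-11/2)/(35/6)=249/35
back: M2=249/35
back: M1=-11/2−1/6·249/35=-234/35
M: M0=0, M1=-234/35, M2=249/35, M3=0
seg 0: a=-1, c=M0/2=0, d=(M1−M0)/(6·2)=-39/70, b=Δ0−h0·(2M0+M1)/6=261/70
seg 1: a=2, c=M1/2=-117/35, d=(M2−M1)/(6·1)=23/10, b=Δ1−h1·(2M1+M2)/6=-207/70
seg 2: a=-2, c=M2/2=249/70, d=(M3−M2)/(6·2)=-83/140, b=Δ2−h2·(2M2+M3)/6=-96/35
t_q=11/4 → seg 1, τ=3/4; S=2+-207/70·τ+-117/35·τ²+23/10·τ³=-5053/4480

  seg 0: a=-1 b=261/70 c=0 d=-39/70
  seg 1: a=2 b=-207/70 c=-117/35 d=23/10
  seg 2: a=-2 b=-96/35 c=249/70 d=-83/140
S(11/4) = -5053/4480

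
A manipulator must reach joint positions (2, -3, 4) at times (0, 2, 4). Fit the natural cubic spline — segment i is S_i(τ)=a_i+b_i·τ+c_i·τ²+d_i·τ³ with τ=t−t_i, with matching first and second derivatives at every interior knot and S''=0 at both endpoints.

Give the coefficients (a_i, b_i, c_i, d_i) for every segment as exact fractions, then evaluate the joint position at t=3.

Δ: Δ0=-5/2, Δ1=7/2
row 1: diag=8, rhs=36; c'=1/4, d'=9/2
back: M1=9/2
M: M0=0, M1=9/2, M2=0
seg 0: a=2, c=M0/2=0, d=(M1−M0)/(6·2)=3/8, b=Δ0−h0·(2M0+M1)/6=-4
seg 1: a=-3, c=M1/2=9/4, d=(M2−M1)/(6·2)=-3/8, b=Δ1−h1·(2M1+M2)/6=1/2
t_q=3 → seg 1, τ=1; S=-3+1/2·τ+9/4·τ²+-3/8·τ³=-5/8

  seg 0: a=2 b=-4 c=0 d=3/8
  seg 1: a=-3 b=1/2 c=9/4 d=-3/8
S(3) = -5/8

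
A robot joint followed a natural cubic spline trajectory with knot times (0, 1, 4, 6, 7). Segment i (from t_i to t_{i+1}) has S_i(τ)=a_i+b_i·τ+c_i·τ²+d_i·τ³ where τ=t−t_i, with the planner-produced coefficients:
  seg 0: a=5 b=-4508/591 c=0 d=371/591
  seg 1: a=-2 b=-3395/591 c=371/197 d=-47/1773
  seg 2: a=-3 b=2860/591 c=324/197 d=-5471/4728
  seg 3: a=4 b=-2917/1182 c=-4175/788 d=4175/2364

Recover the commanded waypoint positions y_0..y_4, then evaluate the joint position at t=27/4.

y_0 = S_0(0) = a_0 = 5
y_1 = S_1(0) = a_1 = -2
y_2 = S_2(0) = a_2 = -3
y_3 = S_3(0) = a_3 = 4
y_4 = S_3(1) = -2
t_q=27/4 is in segment 3 (τ=3/4); S_3(τ)=-4341/50432

y_0=5 y_1=-2 y_2=-3 y_3=4 y_4=-2
S(27/4) = -4341/50432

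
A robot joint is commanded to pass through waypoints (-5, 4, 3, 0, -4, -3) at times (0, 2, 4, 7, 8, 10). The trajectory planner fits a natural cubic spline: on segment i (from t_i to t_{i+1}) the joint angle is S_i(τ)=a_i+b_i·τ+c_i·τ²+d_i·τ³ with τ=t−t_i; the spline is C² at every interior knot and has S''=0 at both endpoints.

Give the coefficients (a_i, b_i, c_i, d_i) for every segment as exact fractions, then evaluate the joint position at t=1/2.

  seg 0: a=-5 b=9233/1570 c=0 d=-271/785
  seg 1: a=4 b=2729/1570 c=-1626/785 d=299/628
  seg 2: a=3 b=-1309/1570 c=1233/1570 d=-44/157
  seg 3: a=0 b=-5791/1570 c=-2727/1570 d=1119/785
  seg 4: a=-4 b=-4531/1570 c=3987/1570 d=-1329/3140
S(1/2) = -2641/1256

Δ: Δ0=9/2, Δ1=-1/2, Δ2=-1, Δ3=-4, Δ4=1/2
row 1: diag=8, rhs=-30; c'=1/4, d'=-15/4
row 2: denom=10−2·1/4=19/2; d'=(-3−2·-15/4)/(19/2)=9/19
row 3: denom=8−3·6/19=134/19; d'=(-18−3·9/19)/(134/19)=-369/134
row 4: denom=6−1·19/134=785/134; d'=(27−1·-369/134)/(785/134)=3987/785
back: M4=3987/785
back: M3=-369/134−19/134·3987/785=-2727/785
back: M2=9/19−6/19·-2727/785=1233/785
back: M1=-15/4−1/4·1233/785=-3252/785
M: M0=0, M1=-3252/785, M2=1233/785, M3=-2727/785, M4=3987/785, M5=0
seg 0: a=-5, c=M0/2=0, d=(M1−M0)/(6·2)=-271/785, b=Δ0−h0·(2M0+M1)/6=9233/1570
seg 1: a=4, c=M1/2=-1626/785, d=(M2−M1)/(6·2)=299/628, b=Δ1−h1·(2M1+M2)/6=2729/1570
seg 2: a=3, c=M2/2=1233/1570, d=(M3−M2)/(6·3)=-44/157, b=Δ2−h2·(2M2+M3)/6=-1309/1570
seg 3: a=0, c=M3/2=-2727/1570, d=(M4−M3)/(6·1)=1119/785, b=Δ3−h3·(2M3+M4)/6=-5791/1570
seg 4: a=-4, c=M4/2=3987/1570, d=(M5−M4)/(6·2)=-1329/3140, b=Δ4−h4·(2M4+M5)/6=-4531/1570
t_q=1/2 → seg 0, τ=1/2; S=-5+9233/1570·τ+0·τ²+-271/785·τ³=-2641/1256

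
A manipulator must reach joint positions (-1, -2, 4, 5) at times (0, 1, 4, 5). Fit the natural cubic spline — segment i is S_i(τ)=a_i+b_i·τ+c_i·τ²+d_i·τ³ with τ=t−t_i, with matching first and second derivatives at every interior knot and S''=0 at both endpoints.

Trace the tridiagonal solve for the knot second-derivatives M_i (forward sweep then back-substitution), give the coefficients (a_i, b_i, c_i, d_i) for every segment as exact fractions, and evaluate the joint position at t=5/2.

  seg 0: a=-1 b=-82/55 c=0 d=27/55
  seg 1: a=-2 b=-1/55 c=81/55 d=-4/15
  seg 2: a=4 b=89/55 c=-51/55 d=17/55
S(5/2) = 17/44

Δ: Δ0=-1, Δ1=2, Δ2=1
row 1: diag=8, rhs=18; c'=3/8, d'=9/4
row 2: denom=8−3·3/8=55/8; d'=(-6−3·9/4)/(55/8)=-102/55
back: M2=-102/55
back: M1=9/4−3/8·-102/55=162/55
M: M0=0, M1=162/55, M2=-102/55, M3=0
seg 0: a=-1, c=M0/2=0, d=(M1−M0)/(6·1)=27/55, b=Δ0−h0·(2M0+M1)/6=-82/55
seg 1: a=-2, c=M1/2=81/55, d=(M2−M1)/(6·3)=-4/15, b=Δ1−h1·(2M1+M2)/6=-1/55
seg 2: a=4, c=M2/2=-51/55, d=(M3−M2)/(6·1)=17/55, b=Δ2−h2·(2M2+M3)/6=89/55
t_q=5/2 → seg 1, τ=3/2; S=-2+-1/55·τ+81/55·τ²+-4/15·τ³=17/44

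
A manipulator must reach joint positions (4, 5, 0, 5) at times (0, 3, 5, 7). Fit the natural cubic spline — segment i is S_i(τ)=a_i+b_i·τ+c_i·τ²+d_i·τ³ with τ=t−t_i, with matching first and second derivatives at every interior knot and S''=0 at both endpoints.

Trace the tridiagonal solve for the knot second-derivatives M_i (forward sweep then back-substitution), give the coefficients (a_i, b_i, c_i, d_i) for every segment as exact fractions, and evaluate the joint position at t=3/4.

  seg 0: a=4 b=185/114 c=0 d=-49/342
  seg 1: a=5 b=-128/57 c=-49/38 d=265/456
  seg 2: a=0 b=-49/114 c=167/76 d=-167/456
S(3/4) = 12541/2432

Δ: Δ0=1/3, Δ1=-5/2, Δ2=5/2
row 1: diag=10, rhs=-17; c'=1/5, d'=-17/10
row 2: denom=8−2·1/5=38/5; d'=(30−2·-17/10)/(38/5)=167/38
back: M2=167/38
back: M1=-17/10−1/5·167/38=-49/19
M: M0=0, M1=-49/19, M2=167/38, M3=0
seg 0: a=4, c=M0/2=0, d=(M1−M0)/(6·3)=-49/342, b=Δ0−h0·(2M0+M1)/6=185/114
seg 1: a=5, c=M1/2=-49/38, d=(M2−M1)/(6·2)=265/456, b=Δ1−h1·(2M1+M2)/6=-128/57
seg 2: a=0, c=M2/2=167/76, d=(M3−M2)/(6·2)=-167/456, b=Δ2−h2·(2M2+M3)/6=-49/114
t_q=3/4 → seg 0, τ=3/4; S=4+185/114·τ+0·τ²+-49/342·τ³=12541/2432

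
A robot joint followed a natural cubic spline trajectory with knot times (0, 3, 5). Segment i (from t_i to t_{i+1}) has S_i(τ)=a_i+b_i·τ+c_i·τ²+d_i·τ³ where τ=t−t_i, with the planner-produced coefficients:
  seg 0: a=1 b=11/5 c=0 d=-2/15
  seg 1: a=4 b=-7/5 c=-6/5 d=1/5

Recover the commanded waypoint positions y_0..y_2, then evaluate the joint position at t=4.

y_0=1 y_1=4 y_2=-2
S(4) = 8/5

y_0 = S_0(0) = a_0 = 1
y_1 = S_1(0) = a_1 = 4
y_2 = S_1(2) = -2
t_q=4 is in segment 1 (τ=1); S_1(τ)=8/5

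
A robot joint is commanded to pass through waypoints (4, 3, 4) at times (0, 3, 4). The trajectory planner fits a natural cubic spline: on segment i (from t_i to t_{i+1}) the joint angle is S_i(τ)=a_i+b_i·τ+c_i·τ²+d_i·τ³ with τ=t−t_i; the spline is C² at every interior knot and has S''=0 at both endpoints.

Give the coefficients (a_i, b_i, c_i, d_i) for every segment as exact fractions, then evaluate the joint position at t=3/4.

  seg 0: a=4 b=-5/6 c=0 d=1/18
  seg 1: a=3 b=2/3 c=1/2 d=-1/6
S(3/4) = 435/128

Δ: Δ0=-1/3, Δ1=1
row 1: diag=8, rhs=8; c'=1/8, d'=1
back: M1=1
M: M0=0, M1=1, M2=0
seg 0: a=4, c=M0/2=0, d=(M1−M0)/(6·3)=1/18, b=Δ0−h0·(2M0+M1)/6=-5/6
seg 1: a=3, c=M1/2=1/2, d=(M2−M1)/(6·1)=-1/6, b=Δ1−h1·(2M1+M2)/6=2/3
t_q=3/4 → seg 0, τ=3/4; S=4+-5/6·τ+0·τ²+1/18·τ³=435/128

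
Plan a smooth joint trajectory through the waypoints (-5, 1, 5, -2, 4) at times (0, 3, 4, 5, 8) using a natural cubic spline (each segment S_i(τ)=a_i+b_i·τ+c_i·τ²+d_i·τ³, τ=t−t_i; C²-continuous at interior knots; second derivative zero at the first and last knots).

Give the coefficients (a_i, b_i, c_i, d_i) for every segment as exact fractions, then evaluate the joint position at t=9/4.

  seg 0: a=-5 b=1/80 c=0 d=53/240
  seg 1: a=1 b=239/40 c=159/80 d=-317/80
  seg 2: a=5 b=-31/16 c=-99/10 d=387/80
  seg 3: a=-2 b=-289/40 c=369/80 d=-41/80
S(9/4) = -12577/5120

Δ: Δ0=2, Δ1=4, Δ2=-7, Δ3=2
row 1: diag=8, rhs=12; c'=1/8, d'=3/2
row 2: denom=4−1·1/8=31/8; d'=(-66−1·3/2)/(31/8)=-540/31
row 3: denom=8−1·8/31=240/31; d'=(54−1·-540/31)/(240/31)=369/40
back: M3=369/40
back: M2=-540/31−8/31·369/40=-99/5
back: M1=3/2−1/8·-99/5=159/40
M: M0=0, M1=159/40, M2=-99/5, M3=369/40, M4=0
seg 0: a=-5, c=M0/2=0, d=(M1−M0)/(6·3)=53/240, b=Δ0−h0·(2M0+M1)/6=1/80
seg 1: a=1, c=M1/2=159/80, d=(M2−M1)/(6·1)=-317/80, b=Δ1−h1·(2M1+M2)/6=239/40
seg 2: a=5, c=M2/2=-99/10, d=(M3−M2)/(6·1)=387/80, b=Δ2−h2·(2M2+M3)/6=-31/16
seg 3: a=-2, c=M3/2=369/80, d=(M4−M3)/(6·3)=-41/80, b=Δ3−h3·(2M3+M4)/6=-289/40
t_q=9/4 → seg 0, τ=9/4; S=-5+1/80·τ+0·τ²+53/240·τ³=-12577/5120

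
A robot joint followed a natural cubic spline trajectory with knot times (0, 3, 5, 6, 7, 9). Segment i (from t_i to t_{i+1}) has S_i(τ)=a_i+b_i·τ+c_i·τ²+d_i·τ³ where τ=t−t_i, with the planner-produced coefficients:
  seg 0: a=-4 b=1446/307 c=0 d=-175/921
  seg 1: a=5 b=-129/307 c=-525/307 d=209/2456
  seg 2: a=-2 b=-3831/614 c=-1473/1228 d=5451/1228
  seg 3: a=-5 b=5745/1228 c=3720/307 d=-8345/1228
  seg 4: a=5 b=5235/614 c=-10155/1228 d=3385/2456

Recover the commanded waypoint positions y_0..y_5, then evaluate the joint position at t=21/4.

y_0=-4 y_1=5 y_2=-2 y_3=-5 y_4=5 y_5=0
S(21/4) = -280217/78592

y_0 = S_0(0) = a_0 = -4
y_1 = S_1(0) = a_1 = 5
y_2 = S_2(0) = a_2 = -2
y_3 = S_3(0) = a_3 = -5
y_4 = S_4(0) = a_4 = 5
y_5 = S_4(2) = 0
t_q=21/4 is in segment 2 (τ=1/4); S_2(τ)=-280217/78592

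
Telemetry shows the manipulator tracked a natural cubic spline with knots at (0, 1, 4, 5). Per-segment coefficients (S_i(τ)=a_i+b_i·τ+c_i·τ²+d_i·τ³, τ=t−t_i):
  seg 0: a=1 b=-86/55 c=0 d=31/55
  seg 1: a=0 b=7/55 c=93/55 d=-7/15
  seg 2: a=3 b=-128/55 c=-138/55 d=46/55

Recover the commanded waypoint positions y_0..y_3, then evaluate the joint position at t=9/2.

y_0 = S_0(0) = a_0 = 1
y_1 = S_1(0) = a_1 = 0
y_2 = S_2(0) = a_2 = 3
y_3 = S_2(1) = -1
t_q=9/2 is in segment 2 (τ=1/2); S_2(τ)=289/220

y_0=1 y_1=0 y_2=3 y_3=-1
S(9/2) = 289/220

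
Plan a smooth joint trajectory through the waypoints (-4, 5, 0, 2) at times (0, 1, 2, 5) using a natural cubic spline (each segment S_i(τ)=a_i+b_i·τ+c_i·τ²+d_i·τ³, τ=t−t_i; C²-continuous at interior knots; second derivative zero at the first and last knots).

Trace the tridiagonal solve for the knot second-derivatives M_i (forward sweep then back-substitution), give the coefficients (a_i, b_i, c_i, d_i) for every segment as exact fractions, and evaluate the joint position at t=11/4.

Δ: Δ0=9, Δ1=-5, Δ2=2/3
row 1: diag=4, rhs=-84; c'=1/4, d'=-21
row 2: denom=8−1·1/4=31/4; d'=(34−1·-21)/(31/4)=220/31
back: M2=220/31
back: M1=-21−1/4·220/31=-706/31
M: M0=0, M1=-706/31, M2=220/31, M3=0
seg 0: a=-4, c=M0/2=0, d=(M1−M0)/(6·1)=-353/93, b=Δ0−h0·(2M0+M1)/6=1190/93
seg 1: a=5, c=M1/2=-353/31, d=(M2−M1)/(6·1)=463/93, b=Δ1−h1·(2M1+M2)/6=131/93
seg 2: a=0, c=M2/2=110/31, d=(M3−M2)/(6·3)=-110/279, b=Δ2−h2·(2M2+M3)/6=-598/93
t_q=11/4 → seg 2, τ=3/4; S=0+-598/93·τ+110/31·τ²+-110/279·τ³=-2969/992

  seg 0: a=-4 b=1190/93 c=0 d=-353/93
  seg 1: a=5 b=131/93 c=-353/31 d=463/93
  seg 2: a=0 b=-598/93 c=110/31 d=-110/279
S(11/4) = -2969/992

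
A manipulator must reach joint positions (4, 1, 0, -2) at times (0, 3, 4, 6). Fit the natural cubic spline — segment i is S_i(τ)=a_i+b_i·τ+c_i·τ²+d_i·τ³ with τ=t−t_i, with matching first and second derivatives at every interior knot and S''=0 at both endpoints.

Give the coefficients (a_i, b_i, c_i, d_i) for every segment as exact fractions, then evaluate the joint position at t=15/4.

  seg 0: a=4 b=-1 c=0 d=0
  seg 1: a=1 b=-1 c=0 d=0
  seg 2: a=0 b=-1 c=0 d=0
S(15/4) = 1/4

Δ: Δ0=-1, Δ1=-1, Δ2=-1
row 1: diag=8, rhs=0; c'=1/8, d'=0
row 2: denom=6−1·1/8=47/8; d'=(0−1·0)/(47/8)=0
back: M2=0
back: M1=0−1/8·0=0
M: M0=0, M1=0, M2=0, M3=0
seg 0: a=4, c=M0/2=0, d=(M1−M0)/(6·3)=0, b=Δ0−h0·(2M0+M1)/6=-1
seg 1: a=1, c=M1/2=0, d=(M2−M1)/(6·1)=0, b=Δ1−h1·(2M1+M2)/6=-1
seg 2: a=0, c=M2/2=0, d=(M3−M2)/(6·2)=0, b=Δ2−h2·(2M2+M3)/6=-1
t_q=15/4 → seg 1, τ=3/4; S=1+-1·τ+0·τ²+0·τ³=1/4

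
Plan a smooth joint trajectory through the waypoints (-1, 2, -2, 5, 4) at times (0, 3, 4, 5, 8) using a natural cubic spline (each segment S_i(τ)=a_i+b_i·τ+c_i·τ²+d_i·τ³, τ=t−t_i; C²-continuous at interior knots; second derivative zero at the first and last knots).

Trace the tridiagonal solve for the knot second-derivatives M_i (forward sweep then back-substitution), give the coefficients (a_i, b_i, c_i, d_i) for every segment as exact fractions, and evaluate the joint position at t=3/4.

  seg 0: a=-1 b=991/240 c=0 d=-751/2160
  seg 1: a=2 b=-631/120 c=-751/240 d=351/80
  seg 2: a=-2 b=79/48 c=301/30 d=-1123/240
  seg 3: a=5 b=307/40 c=-961/240 d=961/2160
S(3/4) = 1997/1024

Δ: Δ0=1, Δ1=-4, Δ2=7, Δ3=-1/3
row 1: diag=8, rhs=-30; c'=1/8, d'=-15/4
row 2: denom=4−1·1/8=31/8; d'=(66−1·-15/4)/(31/8)=18
row 3: denom=8−1·8/31=240/31; d'=(-44−1·18)/(240/31)=-961/120
back: M3=-961/120
back: M2=18−8/31·-961/120=301/15
back: M1=-15/4−1/8·301/15=-751/120
M: M0=0, M1=-751/120, M2=301/15, M3=-961/120, M4=0
seg 0: a=-1, c=M0/2=0, d=(M1−M0)/(6·3)=-751/2160, b=Δ0−h0·(2M0+M1)/6=991/240
seg 1: a=2, c=M1/2=-751/240, d=(M2−M1)/(6·1)=351/80, b=Δ1−h1·(2M1+M2)/6=-631/120
seg 2: a=-2, c=M2/2=301/30, d=(M3−M2)/(6·1)=-1123/240, b=Δ2−h2·(2M2+M3)/6=79/48
seg 3: a=5, c=M3/2=-961/240, d=(M4−M3)/(6·3)=961/2160, b=Δ3−h3·(2M3+M4)/6=307/40
t_q=3/4 → seg 0, τ=3/4; S=-1+991/240·τ+0·τ²+-751/2160·τ³=1997/1024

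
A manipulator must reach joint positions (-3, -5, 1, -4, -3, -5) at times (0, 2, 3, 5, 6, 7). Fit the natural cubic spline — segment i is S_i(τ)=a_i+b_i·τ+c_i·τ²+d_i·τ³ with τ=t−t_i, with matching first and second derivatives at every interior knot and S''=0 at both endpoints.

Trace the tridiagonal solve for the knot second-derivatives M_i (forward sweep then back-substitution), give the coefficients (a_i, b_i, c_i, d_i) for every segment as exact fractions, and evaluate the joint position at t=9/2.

  seg 0: a=-3 b=-2876/709 c=0 d=2167/2836
  seg 1: a=-5 b=3625/709 c=6501/1418 d=-5243/1418
  seg 2: a=1 b=4523/1418 c=-4614/709 d=2597/1418
  seg 3: a=-4 b=-1225/1418 c=3177/709 d=-3711/1418
  seg 4: a=-3 b=175/709 c=-4779/1418 d=1593/1418
S(9/2) = -30365/11344

Δ: Δ0=-1, Δ1=6, Δ2=-5/2, Δ3=1, Δ4=-2
row 1: diag=6, rhs=42; c'=1/6, d'=7
row 2: denom=6−1·1/6=35/6; d'=(-51−1·7)/(35/6)=-348/35
row 3: denom=6−2·12/35=186/35; d'=(21−2·-348/35)/(186/35)=477/62
row 4: denom=4−1·35/186=709/186; d'=(-18−1·477/62)/(709/186)=-4779/709
back: M4=-4779/709
back: M3=477/62−35/186·-4779/709=6354/709
back: M2=-348/35−12/35·6354/709=-9228/709
back: M1=7−1/6·-9228/709=6501/709
M: M0=0, M1=6501/709, M2=-9228/709, M3=6354/709, M4=-4779/709, M5=0
seg 0: a=-3, c=M0/2=0, d=(M1−M0)/(6·2)=2167/2836, b=Δ0−h0·(2M0+M1)/6=-2876/709
seg 1: a=-5, c=M1/2=6501/1418, d=(M2−M1)/(6·1)=-5243/1418, b=Δ1−h1·(2M1+M2)/6=3625/709
seg 2: a=1, c=M2/2=-4614/709, d=(M3−M2)/(6·2)=2597/1418, b=Δ2−h2·(2M2+M3)/6=4523/1418
seg 3: a=-4, c=M3/2=3177/709, d=(M4−M3)/(6·1)=-3711/1418, b=Δ3−h3·(2M3+M4)/6=-1225/1418
seg 4: a=-3, c=M4/2=-4779/1418, d=(M5−M4)/(6·1)=1593/1418, b=Δ4−h4·(2M4+M5)/6=175/709
t_q=9/2 → seg 2, τ=3/2; S=1+4523/1418·τ+-4614/709·τ²+2597/1418·τ³=-30365/11344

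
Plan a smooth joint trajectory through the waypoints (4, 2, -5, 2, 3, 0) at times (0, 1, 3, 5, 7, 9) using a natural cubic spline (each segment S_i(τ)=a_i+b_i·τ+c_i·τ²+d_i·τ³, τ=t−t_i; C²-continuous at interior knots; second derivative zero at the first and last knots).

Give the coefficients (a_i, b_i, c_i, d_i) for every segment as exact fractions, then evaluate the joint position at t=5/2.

Δ: Δ0=-2, Δ1=-7/2, Δ2=7/2, Δ3=1/2, Δ4=-3/2
row 1: diag=6, rhs=-9; c'=1/3, d'=-3/2
row 2: denom=8−2·1/3=22/3; d'=(42−2·-3/2)/(22/3)=135/22
row 3: denom=8−2·3/11=82/11; d'=(-18−2·135/22)/(82/11)=-333/82
row 4: denom=8−2·11/41=306/41; d'=(-12−2·-333/82)/(306/41)=-53/102
back: M4=-53/102
back: M3=-333/82−11/41·-53/102=-200/51
back: M2=135/22−3/11·-200/51=245/34
back: M1=-3/2−1/3·245/34=-199/51
M: M0=0, M1=-199/51, M2=245/34, M3=-200/51, M4=-53/102, M5=0
seg 0: a=4, c=M0/2=0, d=(M1−M0)/(6·1)=-199/306, b=Δ0−h0·(2M0+M1)/6=-413/306
seg 1: a=2, c=M1/2=-199/102, d=(M2−M1)/(6·2)=1133/1224, b=Δ1−h1·(2M1+M2)/6=-505/153
seg 2: a=-5, c=M2/2=245/68, d=(M3−M2)/(6·2)=-1135/1224, b=Δ2−h2·(2M2+M3)/6=1/306
seg 3: a=2, c=M3/2=-100/51, d=(M4−M3)/(6·2)=347/1224, b=Δ3−h3·(2M3+M4)/6=503/153
seg 4: a=3, c=M4/2=-53/204, d=(M5−M4)/(6·2)=53/1224, b=Δ4−h4·(2M4+M5)/6=-353/306
t_q=5/2 → seg 1, τ=3/2; S=2+-505/153·τ+-199/102·τ²+1133/1224·τ³=-13763/3264

  seg 0: a=4 b=-413/306 c=0 d=-199/306
  seg 1: a=2 b=-505/153 c=-199/102 d=1133/1224
  seg 2: a=-5 b=1/306 c=245/68 d=-1135/1224
  seg 3: a=2 b=503/153 c=-100/51 d=347/1224
  seg 4: a=3 b=-353/306 c=-53/204 d=53/1224
S(5/2) = -13763/3264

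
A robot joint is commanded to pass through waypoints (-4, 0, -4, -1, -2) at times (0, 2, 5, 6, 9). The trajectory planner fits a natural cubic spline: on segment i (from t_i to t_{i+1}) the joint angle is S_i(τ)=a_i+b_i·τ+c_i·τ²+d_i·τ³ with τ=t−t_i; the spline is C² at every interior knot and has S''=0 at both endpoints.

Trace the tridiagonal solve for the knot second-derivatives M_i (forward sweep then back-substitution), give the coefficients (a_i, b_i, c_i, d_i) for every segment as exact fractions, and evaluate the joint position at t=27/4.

  seg 0: a=-4 b=98/31 c=0 d=-9/31
  seg 1: a=0 b=-10/31 c=-54/31 d=392/837
  seg 2: a=-4 b=58/31 c=230/93 d=-125/93
  seg 3: a=-1 b=259/93 c=-145/93 d=145/837
S(27/4) = 565/1984

Δ: Δ0=2, Δ1=-4/3, Δ2=3, Δ3=-1/3
row 1: diag=10, rhs=-20; c'=3/10, d'=-2
row 2: denom=8−3·3/10=71/10; d'=(26−3·-2)/(71/10)=320/71
row 3: denom=8−1·10/71=558/71; d'=(-20−1·320/71)/(558/71)=-290/93
back: M3=-290/93
back: M2=320/71−10/71·-290/93=460/93
back: M1=-2−3/10·460/93=-108/31
M: M0=0, M1=-108/31, M2=460/93, M3=-290/93, M4=0
seg 0: a=-4, c=M0/2=0, d=(M1−M0)/(6·2)=-9/31, b=Δ0−h0·(2M0+M1)/6=98/31
seg 1: a=0, c=M1/2=-54/31, d=(M2−M1)/(6·3)=392/837, b=Δ1−h1·(2M1+M2)/6=-10/31
seg 2: a=-4, c=M2/2=230/93, d=(M3−M2)/(6·1)=-125/93, b=Δ2−h2·(2M2+M3)/6=58/31
seg 3: a=-1, c=M3/2=-145/93, d=(M4−M3)/(6·3)=145/837, b=Δ3−h3·(2M3+M4)/6=259/93
t_q=27/4 → seg 3, τ=3/4; S=-1+259/93·τ+-145/93·τ²+145/837·τ³=565/1984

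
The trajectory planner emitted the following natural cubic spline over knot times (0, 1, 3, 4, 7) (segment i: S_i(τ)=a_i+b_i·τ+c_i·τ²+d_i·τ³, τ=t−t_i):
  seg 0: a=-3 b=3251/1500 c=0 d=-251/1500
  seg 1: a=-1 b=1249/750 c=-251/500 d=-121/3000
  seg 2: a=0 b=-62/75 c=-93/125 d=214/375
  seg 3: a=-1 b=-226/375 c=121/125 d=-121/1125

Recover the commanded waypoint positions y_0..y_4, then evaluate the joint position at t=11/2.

y_0=-3 y_1=-1 y_2=0 y_3=-1 y_4=3
S(11/2) = -89/1000

y_0 = S_0(0) = a_0 = -3
y_1 = S_1(0) = a_1 = -1
y_2 = S_2(0) = a_2 = 0
y_3 = S_3(0) = a_3 = -1
y_4 = S_3(3) = 3
t_q=11/2 is in segment 3 (τ=3/2); S_3(τ)=-89/1000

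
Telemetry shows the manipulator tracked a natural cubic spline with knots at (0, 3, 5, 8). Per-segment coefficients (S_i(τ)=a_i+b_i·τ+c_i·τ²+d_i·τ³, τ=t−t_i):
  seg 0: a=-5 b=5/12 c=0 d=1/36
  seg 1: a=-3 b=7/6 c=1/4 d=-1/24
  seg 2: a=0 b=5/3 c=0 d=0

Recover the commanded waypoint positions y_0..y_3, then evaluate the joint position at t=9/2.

y_0 = S_0(0) = a_0 = -5
y_1 = S_1(0) = a_1 = -3
y_2 = S_2(0) = a_2 = 0
y_3 = S_2(3) = 5
t_q=9/2 is in segment 1 (τ=3/2); S_1(τ)=-53/64

y_0=-5 y_1=-3 y_2=0 y_3=5
S(9/2) = -53/64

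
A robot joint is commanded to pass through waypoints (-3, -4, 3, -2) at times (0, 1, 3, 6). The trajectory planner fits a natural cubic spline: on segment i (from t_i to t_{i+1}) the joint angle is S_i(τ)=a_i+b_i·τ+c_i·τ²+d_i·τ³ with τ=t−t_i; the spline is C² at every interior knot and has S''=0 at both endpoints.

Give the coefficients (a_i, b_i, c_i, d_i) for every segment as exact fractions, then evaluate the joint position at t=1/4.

Δ: Δ0=-1, Δ1=7/2, Δ2=-5/3
row 1: diag=6, rhs=27; c'=1/3, d'=9/2
row 2: denom=10−2·1/3=28/3; d'=(-31−2·9/2)/(28/3)=-30/7
back: M2=-30/7
back: M1=9/2−1/3·-30/7=83/14
M: M0=0, M1=83/14, M2=-30/7, M3=0
seg 0: a=-3, c=M0/2=0, d=(M1−M0)/(6·1)=83/84, b=Δ0−h0·(2M0+M1)/6=-167/84
seg 1: a=-4, c=M1/2=83/28, d=(M2−M1)/(6·2)=-143/168, b=Δ1−h1·(2M1+M2)/6=41/42
seg 2: a=3, c=M2/2=-15/7, d=(M3−M2)/(6·3)=5/21, b=Δ2−h2·(2M2+M3)/6=55/21
t_q=1/4 → seg 0, τ=1/4; S=-3+-167/84·τ+0·τ²+83/84·τ³=-6239/1792

  seg 0: a=-3 b=-167/84 c=0 d=83/84
  seg 1: a=-4 b=41/42 c=83/28 d=-143/168
  seg 2: a=3 b=55/21 c=-15/7 d=5/21
S(1/4) = -6239/1792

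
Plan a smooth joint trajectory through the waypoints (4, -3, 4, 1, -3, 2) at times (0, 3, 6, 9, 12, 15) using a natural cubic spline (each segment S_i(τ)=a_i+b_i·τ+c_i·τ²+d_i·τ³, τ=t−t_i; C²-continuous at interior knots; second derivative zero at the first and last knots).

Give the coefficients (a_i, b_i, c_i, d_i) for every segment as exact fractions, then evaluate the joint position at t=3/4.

Δ: Δ0=-7/3, Δ1=7/3, Δ2=-1, Δ3=-4/3, Δ4=5/3
row 1: diag=12, rhs=28; c'=1/4, d'=7/3
row 2: denom=12−3·1/4=45/4; d'=(-20−3·7/3)/(45/4)=-12/5
row 3: denom=12−3·4/15=56/5; d'=(-2−3·-12/5)/(56/5)=13/28
row 4: denom=12−3·15/56=627/56; d'=(18−3·13/28)/(627/56)=310/209
back: M4=310/209
back: M3=13/28−15/56·310/209=14/209
back: M2=-12/5−4/15·14/209=-1516/627
back: M1=7/3−1/4·-1516/627=614/209
M: M0=0, M1=614/209, M2=-1516/627, M3=14/209, M4=310/209, M5=0
seg 0: a=4, c=M0/2=0, d=(M1−M0)/(6·3)=307/1881, b=Δ0−h0·(2M0+M1)/6=-2384/627
seg 1: a=-3, c=M1/2=307/209, d=(M2−M1)/(6·3)=-1679/5643, b=Δ1−h1·(2M1+M2)/6=379/627
seg 2: a=4, c=M2/2=-758/627, d=(M3−M2)/(6·3)=41/297, b=Δ2−h2·(2M2+M3)/6=868/627
seg 3: a=1, c=M3/2=7/209, d=(M4−M3)/(6·3)=148/1881, b=Δ3−h3·(2M3+M4)/6=-1343/627
seg 4: a=-3, c=M4/2=155/209, d=(M5−M4)/(6·3)=-155/1881, b=Δ4−h4·(2M4+M5)/6=115/627
t_q=3/4 → seg 0, τ=3/4; S=4+-2384/627·τ+0·τ²+307/1881·τ³=16281/13376

  seg 0: a=4 b=-2384/627 c=0 d=307/1881
  seg 1: a=-3 b=379/627 c=307/209 d=-1679/5643
  seg 2: a=4 b=868/627 c=-758/627 d=41/297
  seg 3: a=1 b=-1343/627 c=7/209 d=148/1881
  seg 4: a=-3 b=115/627 c=155/209 d=-155/1881
S(3/4) = 16281/13376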